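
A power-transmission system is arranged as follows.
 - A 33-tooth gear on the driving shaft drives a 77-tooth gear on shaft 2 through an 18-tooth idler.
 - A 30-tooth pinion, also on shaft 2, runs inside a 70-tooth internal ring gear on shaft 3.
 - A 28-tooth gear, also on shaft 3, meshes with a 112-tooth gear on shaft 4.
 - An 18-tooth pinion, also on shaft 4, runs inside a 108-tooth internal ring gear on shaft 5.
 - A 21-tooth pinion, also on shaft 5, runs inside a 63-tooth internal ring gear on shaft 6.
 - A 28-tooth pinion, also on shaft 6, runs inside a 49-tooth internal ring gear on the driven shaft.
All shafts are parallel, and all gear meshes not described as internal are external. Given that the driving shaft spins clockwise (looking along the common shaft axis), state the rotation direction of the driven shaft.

the driving shaft → shaft 2: driver → idler → driven is 2 external meshes, 2 reversals → CW.
shaft 2 → shaft 3: internal mesh, same direction → CW.
shaft 3 → shaft 4: external mesh, 1 reversal → CCW.
shaft 4 → shaft 5: internal mesh, same direction → CCW.
shaft 5 → shaft 6: internal mesh, same direction → CCW.
shaft 6 → the driven shaft: internal mesh, same direction → CCW.
3 reversals in total — an odd number — so the driven shaft turns opposite to the driving shaft.

counterclockwise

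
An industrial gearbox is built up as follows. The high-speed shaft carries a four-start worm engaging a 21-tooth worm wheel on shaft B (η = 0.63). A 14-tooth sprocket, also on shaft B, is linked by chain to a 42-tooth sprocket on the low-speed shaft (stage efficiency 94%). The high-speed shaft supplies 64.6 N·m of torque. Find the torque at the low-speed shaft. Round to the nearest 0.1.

602.5 N·m

worm 21/4 = 5.25 → τ = 64.6·5.25·0.63 = 213.66 N·m
chain 42/14 = 3 → τ = 213.66·3·0.94 = 602.53 N·m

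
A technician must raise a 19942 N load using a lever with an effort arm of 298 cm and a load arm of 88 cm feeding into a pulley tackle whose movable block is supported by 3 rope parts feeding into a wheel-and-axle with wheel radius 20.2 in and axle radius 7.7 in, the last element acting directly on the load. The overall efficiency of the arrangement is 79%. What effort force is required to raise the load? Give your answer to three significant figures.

Lever MA = effort arm / load arm = 298/88 = 3.3864.
Block-and-tackle MA = number of supporting rope parts = 3.
Wheel-and-axle MA = R/r = 20.2/7.7 = 2.6234.
Combined ideal MA = 3.3864 × 3 × 2.6234 = 26.651.
Actual MA = 26.651 × 0.79 = 21.054.
Effort = load / actual MA = 19942 / 21.054 = 947.17 N.

947 N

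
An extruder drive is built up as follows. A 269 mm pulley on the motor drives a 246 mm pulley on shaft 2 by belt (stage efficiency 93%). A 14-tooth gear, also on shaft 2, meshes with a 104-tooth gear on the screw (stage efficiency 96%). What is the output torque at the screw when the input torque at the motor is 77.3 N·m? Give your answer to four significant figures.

468.8 N·m

After the belt (246/269): 77.3 × 0.9145 × 0.93 = 65.742 N·m
After the gear mesh (104/14): 65.742 × 7.4286 × 0.96 = 468.84 N·m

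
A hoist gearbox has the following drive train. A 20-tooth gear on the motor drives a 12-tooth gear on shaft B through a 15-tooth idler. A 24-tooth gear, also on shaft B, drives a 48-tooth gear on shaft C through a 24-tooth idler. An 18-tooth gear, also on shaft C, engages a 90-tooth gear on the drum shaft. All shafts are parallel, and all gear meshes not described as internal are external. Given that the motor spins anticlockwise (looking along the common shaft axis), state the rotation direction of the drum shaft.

the motor → shaft B: driver → idler → driven is 2 external meshes, 2 reversals → CCW.
shaft B → shaft C: driver → idler → driven is 2 external meshes, 2 reversals → CCW.
shaft C → the drum shaft: external mesh, 1 reversal → CW.
5 reversals in total — an odd number — so the drum shaft turns opposite to the motor.

clockwise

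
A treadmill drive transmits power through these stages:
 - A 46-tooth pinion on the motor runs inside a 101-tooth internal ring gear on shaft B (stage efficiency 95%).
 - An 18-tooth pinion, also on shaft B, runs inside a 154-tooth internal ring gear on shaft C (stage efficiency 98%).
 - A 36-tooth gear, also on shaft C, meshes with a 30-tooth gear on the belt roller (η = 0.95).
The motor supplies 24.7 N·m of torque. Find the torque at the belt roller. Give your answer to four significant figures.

342.0 N·m

internal gear 101/46 = 2.1957 → τ = 24.7·2.1957·0.95 = 51.521 N·m
internal gear 154/18 = 8.5556 → τ = 51.521·8.5556·0.98 = 431.97 N·m
gear mesh 30/36 = 0.83333 → τ = 431.97·0.83333·0.95 = 341.98 N·m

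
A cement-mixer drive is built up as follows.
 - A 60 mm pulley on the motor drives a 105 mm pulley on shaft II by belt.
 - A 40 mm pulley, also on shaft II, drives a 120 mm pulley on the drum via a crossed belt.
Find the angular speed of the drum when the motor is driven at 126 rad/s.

Belt: ratio = 105/60 = 1.75, so shaft II turns at 126 / 1.75 = 72 rad/s.
Belt: ratio = 120/40 = 3, so the drum turns at 72 / 3 = 24 rad/s.

24 rad/s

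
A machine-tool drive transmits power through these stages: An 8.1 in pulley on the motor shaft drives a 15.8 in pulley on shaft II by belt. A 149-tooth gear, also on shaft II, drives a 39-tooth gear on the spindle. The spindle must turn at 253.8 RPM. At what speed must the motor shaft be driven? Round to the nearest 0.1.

129.6 RPM

Overall ratio R = 1.9506 × 0.26174 = 0.51056.
Required input speed = output speed × R = 253.8 × 0.51056 = 129.58 RPM.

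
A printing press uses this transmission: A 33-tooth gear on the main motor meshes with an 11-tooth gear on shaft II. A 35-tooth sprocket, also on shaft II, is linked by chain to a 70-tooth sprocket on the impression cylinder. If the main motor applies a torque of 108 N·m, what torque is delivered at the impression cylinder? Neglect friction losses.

Gear mesh: ratio = 11/33 = 0.33333; torque at shaft II = 108 × 0.33333 = 36 N·m.
Chain: ratio = 70/35 = 2; torque at the impression cylinder = 36 × 2 = 72 N·m.

72 N·m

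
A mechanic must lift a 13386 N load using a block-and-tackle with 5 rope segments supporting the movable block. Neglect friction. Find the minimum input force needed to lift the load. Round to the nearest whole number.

Block-and-tackle MA = number of supporting rope parts = 5.
Effort = load / MA = 13386 / 5 = 2677.2 N.

2677 N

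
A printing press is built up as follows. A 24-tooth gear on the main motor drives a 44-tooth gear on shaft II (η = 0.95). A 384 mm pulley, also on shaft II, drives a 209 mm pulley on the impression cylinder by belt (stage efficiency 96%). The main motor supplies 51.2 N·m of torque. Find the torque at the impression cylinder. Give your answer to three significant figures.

gear mesh 44/24 = 1.8333 → τ = 51.2·1.8333·0.95 = 89.173 N·m
belt 209/384 = 0.54427 → τ = 89.173·0.54427·0.96 = 46.593 N·m

46.6 N·m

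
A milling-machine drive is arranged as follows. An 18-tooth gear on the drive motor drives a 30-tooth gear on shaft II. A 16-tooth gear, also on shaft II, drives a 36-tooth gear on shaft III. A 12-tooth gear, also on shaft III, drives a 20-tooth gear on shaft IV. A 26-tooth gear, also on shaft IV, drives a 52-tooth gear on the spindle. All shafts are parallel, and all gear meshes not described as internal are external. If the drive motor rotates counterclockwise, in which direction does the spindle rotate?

counterclockwise

the drive motor → shaft II: external mesh, 1 reversal → CW.
shaft II → shaft III: external mesh, 1 reversal → CCW.
shaft III → shaft IV: external mesh, 1 reversal → CW.
shaft IV → the spindle: external mesh, 1 reversal → CCW.
4 reversals in total — an even number — so the spindle turns the same way as the drive motor.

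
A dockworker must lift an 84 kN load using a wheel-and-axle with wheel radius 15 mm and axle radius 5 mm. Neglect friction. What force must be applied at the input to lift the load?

Wheel-and-axle MA = R/r = 15/5 = 3.
Effort = load / MA = 84 / 3 = 28 kN.

28 kN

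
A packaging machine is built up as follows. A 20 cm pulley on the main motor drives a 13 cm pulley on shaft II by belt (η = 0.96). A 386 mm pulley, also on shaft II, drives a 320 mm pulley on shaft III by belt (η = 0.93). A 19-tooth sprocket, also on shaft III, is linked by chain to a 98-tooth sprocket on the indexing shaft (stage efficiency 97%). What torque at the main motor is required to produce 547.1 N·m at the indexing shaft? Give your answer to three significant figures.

227 N·m

Overall ratio R = 0.65 × 0.82902 × 5.1579 = 2.7794; overall efficiency η = 0.96 × 0.93 × 0.97 = 0.8660.
Input torque = output torque / (R × η) = 547.1 / (2.7794 × 0.8660) = 227.3 N·m.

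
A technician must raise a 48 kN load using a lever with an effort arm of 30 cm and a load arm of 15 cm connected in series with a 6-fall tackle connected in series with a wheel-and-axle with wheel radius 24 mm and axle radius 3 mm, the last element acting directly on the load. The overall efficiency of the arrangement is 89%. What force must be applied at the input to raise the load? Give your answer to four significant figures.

Lever MA = effort arm / load arm = 30/15 = 2.
Block-and-tackle MA = number of supporting rope parts = 6.
Wheel-and-axle MA = R/r = 24/3 = 8.
Combined ideal MA = 2 × 6 × 8 = 96.
Actual MA = 96 × 0.89 = 85.44.
Effort = load / actual MA = 48 / 85.44 = 0.5618 kN.

0.5618 kN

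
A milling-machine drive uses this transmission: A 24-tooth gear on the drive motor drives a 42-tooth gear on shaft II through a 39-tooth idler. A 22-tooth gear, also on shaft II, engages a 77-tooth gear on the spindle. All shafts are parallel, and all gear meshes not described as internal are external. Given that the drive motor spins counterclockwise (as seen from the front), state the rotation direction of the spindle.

the drive motor → shaft II: driver → idler → driven is 2 external meshes, 2 reversals → CCW.
shaft II → the spindle: external mesh, 1 reversal → CW.
3 reversals in total — an odd number — so the spindle turns opposite to the drive motor.

clockwise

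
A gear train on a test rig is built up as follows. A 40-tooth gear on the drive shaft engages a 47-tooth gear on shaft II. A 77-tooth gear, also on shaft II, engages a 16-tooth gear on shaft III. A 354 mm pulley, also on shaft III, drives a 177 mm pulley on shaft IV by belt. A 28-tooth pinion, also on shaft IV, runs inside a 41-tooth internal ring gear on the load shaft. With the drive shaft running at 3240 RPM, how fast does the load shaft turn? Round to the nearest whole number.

18125 RPM

gear mesh 47/40 = 1.175 → 3240/1.175 = 2757.4 RPM
gear mesh 16/77 = 0.20779 → 2757.4/0.20779 = 13270 RPM
belt 177/354 = 0.5 → 13270/0.5 = 26540 RPM
internal gear 41/28 = 1.4643 → 26540/1.4643 = 18125 RPM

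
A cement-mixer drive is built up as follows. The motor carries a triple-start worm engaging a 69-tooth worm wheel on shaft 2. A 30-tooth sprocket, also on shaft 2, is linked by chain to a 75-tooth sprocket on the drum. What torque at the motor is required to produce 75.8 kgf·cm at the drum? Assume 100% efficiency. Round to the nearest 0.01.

1.32 kgf·cm

Overall ratio R = 23 × 2.5 = 57.5.
Input torque = output torque / R = 75.8 / 57.5 = 1.3183 kgf·cm.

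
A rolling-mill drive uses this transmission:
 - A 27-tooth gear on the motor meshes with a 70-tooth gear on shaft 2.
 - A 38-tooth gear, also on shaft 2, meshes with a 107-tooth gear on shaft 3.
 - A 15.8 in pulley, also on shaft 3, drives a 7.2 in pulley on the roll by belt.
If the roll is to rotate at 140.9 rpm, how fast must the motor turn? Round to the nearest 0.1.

468.7 rpm

Overall ratio R = 2.5926 × 2.8158 × 0.4557 = 3.3267.
Required input speed = output speed × R = 140.9 × 3.3267 = 468.73 rpm.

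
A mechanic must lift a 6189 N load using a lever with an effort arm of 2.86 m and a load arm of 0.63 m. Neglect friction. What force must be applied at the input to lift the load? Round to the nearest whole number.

1363 N

Lever MA = effort arm / load arm = 2.86/0.63 = 4.5397.
Effort = load / MA = 6189 / 4.5397 = 1363.3 N.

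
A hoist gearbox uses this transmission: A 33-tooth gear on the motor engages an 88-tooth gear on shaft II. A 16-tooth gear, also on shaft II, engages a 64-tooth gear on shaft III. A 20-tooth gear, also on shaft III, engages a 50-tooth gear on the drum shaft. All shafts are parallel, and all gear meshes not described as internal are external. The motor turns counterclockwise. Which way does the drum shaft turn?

the motor → shaft II: external mesh, 1 reversal → CW.
shaft II → shaft III: external mesh, 1 reversal → CCW.
shaft III → the drum shaft: external mesh, 1 reversal → CW.
3 reversals in total — an odd number — so the drum shaft turns opposite to the motor.

clockwise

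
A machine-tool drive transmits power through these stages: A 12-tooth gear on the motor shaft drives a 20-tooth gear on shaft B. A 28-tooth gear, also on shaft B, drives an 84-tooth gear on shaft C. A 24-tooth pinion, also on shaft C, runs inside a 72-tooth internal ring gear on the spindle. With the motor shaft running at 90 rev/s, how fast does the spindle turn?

6 rev/s

the motor shaft → shaft B (gear mesh, 20/12): 90 ÷ 1.6667 = 54 rev/s
shaft B → shaft C (gear mesh, 84/28): 54 ÷ 3 = 18 rev/s
shaft C → the spindle (internal gear, 72/24): 18 ÷ 3 = 6 rev/s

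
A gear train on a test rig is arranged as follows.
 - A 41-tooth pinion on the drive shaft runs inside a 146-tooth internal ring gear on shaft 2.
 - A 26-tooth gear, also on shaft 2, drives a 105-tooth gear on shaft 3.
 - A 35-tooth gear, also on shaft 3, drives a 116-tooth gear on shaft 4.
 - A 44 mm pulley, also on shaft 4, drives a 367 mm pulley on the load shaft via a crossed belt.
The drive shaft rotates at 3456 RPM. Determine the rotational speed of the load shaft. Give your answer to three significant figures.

8.69 RPM

the drive shaft → shaft 2 (internal gear, 146/41): 3456 ÷ 3.561 = 970.52 RPM
shaft 2 → shaft 3 (gear mesh, 105/26): 970.52 ÷ 4.0385 = 240.32 RPM
shaft 3 → shaft 4 (gear mesh, 116/35): 240.32 ÷ 3.3143 = 72.51 RPM
shaft 4 → the load shaft (belt, 367/44): 72.51 ÷ 8.3409 = 8.6933 RPM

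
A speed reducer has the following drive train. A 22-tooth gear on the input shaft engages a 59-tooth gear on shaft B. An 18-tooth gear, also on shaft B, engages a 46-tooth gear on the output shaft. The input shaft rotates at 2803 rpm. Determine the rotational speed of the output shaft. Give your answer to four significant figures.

gear mesh 59/22 = 2.6818 → 2803/2.6818 = 1045.2 rpm
gear mesh 46/18 = 2.5556 → 1045.2/2.5556 = 408.99 rpm

409.0 rpm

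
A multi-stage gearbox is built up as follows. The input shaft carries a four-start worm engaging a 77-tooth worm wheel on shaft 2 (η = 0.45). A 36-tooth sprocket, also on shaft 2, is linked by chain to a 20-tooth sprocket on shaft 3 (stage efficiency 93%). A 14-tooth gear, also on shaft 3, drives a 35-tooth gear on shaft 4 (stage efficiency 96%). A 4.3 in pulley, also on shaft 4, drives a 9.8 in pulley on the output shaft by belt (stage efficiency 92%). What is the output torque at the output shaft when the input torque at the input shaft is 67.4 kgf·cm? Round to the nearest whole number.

1518 kgf·cm

Worm: ratio = 77/4 = 19.25; torque at shaft 2 = 67.4 × 19.25 × 0.45 = 583.85 kgf·cm.
Chain: ratio = 20/36 = 0.55556; torque at shaft 3 = 583.85 × 0.55556 × 0.93 = 301.66 kgf·cm.
Gear mesh: ratio = 35/14 = 2.5; torque at shaft 4 = 301.66 × 2.5 × 0.96 = 723.98 kgf·cm.
Belt: ratio = 9.8/4.3 = 2.2791; torque at the output shaft = 723.98 × 2.2791 × 0.92 = 1518 kgf·cm.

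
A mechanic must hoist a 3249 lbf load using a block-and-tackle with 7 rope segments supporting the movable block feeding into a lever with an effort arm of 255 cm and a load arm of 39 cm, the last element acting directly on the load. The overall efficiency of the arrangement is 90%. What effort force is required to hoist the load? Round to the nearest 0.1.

78.9 lbf

Block-and-tackle MA = number of supporting rope parts = 7.
Lever MA = effort arm / load arm = 255/39 = 6.5385.
Combined ideal MA = 7 × 6.5385 = 45.769.
Actual MA = 45.769 × 0.90 = 41.192.
Effort = load / actual MA = 3249 / 41.192 = 78.874 lbf.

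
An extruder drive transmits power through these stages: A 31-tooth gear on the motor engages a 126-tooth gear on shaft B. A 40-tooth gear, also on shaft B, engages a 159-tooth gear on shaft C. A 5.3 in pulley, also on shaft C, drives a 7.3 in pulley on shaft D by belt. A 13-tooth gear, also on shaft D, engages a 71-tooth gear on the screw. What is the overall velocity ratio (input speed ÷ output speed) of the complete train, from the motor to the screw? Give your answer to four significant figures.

121.5

Each stage contributes driven/driver: gear mesh 126/31 = 4.0645, gear mesh 159/40 = 3.975, belt 7.3/5.3 = 1.3774, gear mesh 71/13 = 5.4615.
Overall: 4.0645 × 3.975 × 1.3774 × 5.4615 = 121.54.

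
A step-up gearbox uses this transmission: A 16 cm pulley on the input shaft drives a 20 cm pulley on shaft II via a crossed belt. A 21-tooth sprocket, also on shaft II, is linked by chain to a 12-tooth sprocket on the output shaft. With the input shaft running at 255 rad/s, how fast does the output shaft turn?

belt 20/16 = 1.25 → 255/1.25 = 204 rad/s
chain 12/21 = 0.57143 → 204/0.57143 = 357 rad/s

357 rad/s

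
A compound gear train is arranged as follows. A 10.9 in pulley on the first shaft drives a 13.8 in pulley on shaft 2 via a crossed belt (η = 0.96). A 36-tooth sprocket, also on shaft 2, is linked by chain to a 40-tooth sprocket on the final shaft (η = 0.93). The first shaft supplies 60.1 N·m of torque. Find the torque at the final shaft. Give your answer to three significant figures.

75.5 N·m

After the belt (13.8/10.9): 60.1 × 1.2661 × 0.96 = 73.046 N·m
After the chain (40/36): 73.046 × 1.1111 × 0.93 = 75.481 N·m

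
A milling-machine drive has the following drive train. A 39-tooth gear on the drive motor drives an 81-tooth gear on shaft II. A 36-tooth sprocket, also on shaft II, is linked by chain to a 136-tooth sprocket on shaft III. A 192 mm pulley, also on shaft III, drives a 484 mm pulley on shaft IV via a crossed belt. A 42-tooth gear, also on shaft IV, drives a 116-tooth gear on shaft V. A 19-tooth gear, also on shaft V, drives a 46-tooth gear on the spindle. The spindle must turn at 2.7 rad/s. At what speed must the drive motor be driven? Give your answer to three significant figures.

357 rad/s

Overall ratio R = 2.0769 × 3.7778 × 2.5208 × 2.7619 × 2.4211 = 132.26.
Required input speed = output speed × R = 2.7 × 132.26 = 357.09 rad/s.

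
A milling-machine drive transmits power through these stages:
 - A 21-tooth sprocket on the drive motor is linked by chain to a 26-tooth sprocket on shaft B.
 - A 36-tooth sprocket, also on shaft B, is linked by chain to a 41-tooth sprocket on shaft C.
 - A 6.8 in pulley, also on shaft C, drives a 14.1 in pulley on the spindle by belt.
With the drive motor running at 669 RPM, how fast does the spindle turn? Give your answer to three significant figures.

the drive motor → shaft B (chain, 26/21): 669 ÷ 1.2381 = 540.35 RPM
shaft B → shaft C (chain, 41/36): 540.35 ÷ 1.1389 = 474.45 RPM
shaft C → the spindle (belt, 14.1/6.8): 474.45 ÷ 2.0735 = 228.81 RPM

229 RPM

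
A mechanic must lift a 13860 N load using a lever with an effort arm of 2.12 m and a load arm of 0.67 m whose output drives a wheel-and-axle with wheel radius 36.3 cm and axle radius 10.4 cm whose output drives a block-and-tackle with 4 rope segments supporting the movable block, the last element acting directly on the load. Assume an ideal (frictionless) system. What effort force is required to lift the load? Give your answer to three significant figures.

314 N

Lever MA = effort arm / load arm = 2.12/0.67 = 3.1642.
Wheel-and-axle MA = R/r = 36.3/10.4 = 3.4904.
Block-and-tackle MA = number of supporting rope parts = 4.
Combined ideal MA = 3.1642 × 3.4904 × 4 = 44.177.
Effort = load / MA = 13860 / 44.177 = 313.74 N.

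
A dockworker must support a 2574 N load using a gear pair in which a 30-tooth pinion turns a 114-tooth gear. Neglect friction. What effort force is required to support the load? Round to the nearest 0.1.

Gear pair MA = 114/30 = 3.8.
Effort = load / MA = 2574 / 3.8 = 677.37 N.

677.4 N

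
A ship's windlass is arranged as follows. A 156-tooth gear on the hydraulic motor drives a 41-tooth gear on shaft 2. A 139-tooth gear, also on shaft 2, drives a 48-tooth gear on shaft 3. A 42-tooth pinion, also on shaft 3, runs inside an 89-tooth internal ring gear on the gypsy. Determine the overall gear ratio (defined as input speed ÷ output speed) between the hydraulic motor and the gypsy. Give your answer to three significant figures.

Each stage contributes driven/driver: gear mesh 41/156 = 0.26282, gear mesh 48/139 = 0.34532, internal gear 89/42 = 2.119.
Overall: 0.26282 × 0.34532 × 2.119 = 0.19232.

0.192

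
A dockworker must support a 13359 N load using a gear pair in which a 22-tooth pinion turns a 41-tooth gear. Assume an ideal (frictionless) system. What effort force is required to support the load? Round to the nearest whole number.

Gear pair MA = 41/22 = 1.8636.
Effort = load / MA = 13359 / 1.8636 = 7168.2 N.

7168 N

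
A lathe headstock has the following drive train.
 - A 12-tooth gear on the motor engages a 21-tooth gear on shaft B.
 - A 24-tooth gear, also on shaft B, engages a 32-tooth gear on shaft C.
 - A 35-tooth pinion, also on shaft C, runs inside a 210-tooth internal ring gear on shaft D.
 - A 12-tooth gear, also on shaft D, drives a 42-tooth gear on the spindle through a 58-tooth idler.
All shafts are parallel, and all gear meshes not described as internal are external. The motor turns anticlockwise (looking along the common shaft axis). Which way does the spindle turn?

anticlockwise

the motor → shaft B: external mesh, 1 reversal → CW.
shaft B → shaft C: external mesh, 1 reversal → CCW.
shaft C → shaft D: internal mesh, same direction → CCW.
shaft D → the spindle: driver → idler → driven is 2 external meshes, 2 reversals → CCW.
4 reversals in total — an even number — so the spindle turns the same way as the motor.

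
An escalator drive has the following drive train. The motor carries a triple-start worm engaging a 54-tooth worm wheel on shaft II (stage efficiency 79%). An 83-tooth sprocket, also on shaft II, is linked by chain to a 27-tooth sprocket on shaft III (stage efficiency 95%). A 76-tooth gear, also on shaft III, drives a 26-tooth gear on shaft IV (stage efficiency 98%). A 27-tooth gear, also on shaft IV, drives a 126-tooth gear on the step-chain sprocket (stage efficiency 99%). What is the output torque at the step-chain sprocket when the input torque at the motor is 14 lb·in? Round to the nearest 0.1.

worm 54/3 = 18 → τ = 14·18·0.79 = 199.08 lb·in
chain 27/83 = 0.3253 → τ = 199.08·0.3253·0.95 = 61.523 lb·in
gear mesh 26/76 = 0.34211 → τ = 61.523·0.34211·0.98 = 20.626 lb·in
gear mesh 126/27 = 4.6667 → τ = 20.626·4.6667·0.99 = 95.294 lb·in

95.3 lb·in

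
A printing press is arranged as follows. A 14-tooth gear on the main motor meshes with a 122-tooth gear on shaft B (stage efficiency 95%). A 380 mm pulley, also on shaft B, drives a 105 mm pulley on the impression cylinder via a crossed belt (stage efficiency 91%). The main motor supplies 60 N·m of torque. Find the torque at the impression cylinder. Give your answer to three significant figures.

125 N·m

After the gear mesh (122/14): 60 × 8.7143 × 0.95 = 496.71 N·m
After the belt (105/380): 496.71 × 0.27632 × 0.91 = 124.9 N·m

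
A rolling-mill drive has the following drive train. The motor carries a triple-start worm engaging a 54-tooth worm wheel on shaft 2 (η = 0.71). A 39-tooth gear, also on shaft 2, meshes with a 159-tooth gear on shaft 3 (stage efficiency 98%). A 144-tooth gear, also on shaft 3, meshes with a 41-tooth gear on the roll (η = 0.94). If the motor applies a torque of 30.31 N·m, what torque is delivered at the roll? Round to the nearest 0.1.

414.2 N·m

Worm: ratio = 54/3 = 18; torque at shaft 2 = 30.31 × 18 × 0.71 = 387.36 N·m.
Gear mesh: ratio = 159/39 = 4.0769; torque at shaft 3 = 387.36 × 4.0769 × 0.98 = 1547.7 N·m.
Gear mesh: ratio = 41/144 = 0.28472; torque at the roll = 1547.7 × 0.28472 × 0.94 = 414.21 N·m.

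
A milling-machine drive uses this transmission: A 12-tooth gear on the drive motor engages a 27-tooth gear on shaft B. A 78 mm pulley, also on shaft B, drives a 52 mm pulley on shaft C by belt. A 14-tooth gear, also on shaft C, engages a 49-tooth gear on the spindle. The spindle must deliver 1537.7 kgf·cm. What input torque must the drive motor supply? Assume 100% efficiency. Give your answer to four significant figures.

292.9 kgf·cm

Overall ratio R = 2.25 × 0.66667 × 3.5 = 5.25.
Input torque = output torque / R = 1537.7 / 5.25 = 292.9 kgf·cm.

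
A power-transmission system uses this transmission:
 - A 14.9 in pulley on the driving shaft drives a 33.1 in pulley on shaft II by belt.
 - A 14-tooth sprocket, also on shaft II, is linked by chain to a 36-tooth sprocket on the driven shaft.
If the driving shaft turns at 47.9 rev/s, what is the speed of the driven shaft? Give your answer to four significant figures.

belt 33.1/14.9 = 2.2215 → 47.9/2.2215 = 21.562 rev/s
chain 36/14 = 2.5714 → 21.562/2.5714 = 8.3853 rev/s

8.385 rev/s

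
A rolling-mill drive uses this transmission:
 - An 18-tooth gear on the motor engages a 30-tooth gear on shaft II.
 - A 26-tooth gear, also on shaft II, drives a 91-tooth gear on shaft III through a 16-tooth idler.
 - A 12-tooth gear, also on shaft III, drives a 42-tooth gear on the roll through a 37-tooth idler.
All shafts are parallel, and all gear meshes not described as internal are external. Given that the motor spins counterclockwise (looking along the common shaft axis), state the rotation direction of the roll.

the motor → shaft II: external mesh, 1 reversal → CW.
shaft II → shaft III: driver → idler → driven is 2 external meshes, 2 reversals → CW.
shaft III → the roll: driver → idler → driven is 2 external meshes, 2 reversals → CW.
5 reversals in total — an odd number — so the roll turns opposite to the motor.

clockwise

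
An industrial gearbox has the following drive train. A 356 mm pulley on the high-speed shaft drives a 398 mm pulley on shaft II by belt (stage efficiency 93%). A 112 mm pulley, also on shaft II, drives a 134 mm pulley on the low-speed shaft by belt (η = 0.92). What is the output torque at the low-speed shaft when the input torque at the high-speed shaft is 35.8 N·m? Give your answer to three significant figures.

Belt: ratio = 398/356 = 1.118; torque at shaft II = 35.8 × 1.118 × 0.93 = 37.222 N·m.
Belt: ratio = 134/112 = 1.1964; torque at the low-speed shaft = 37.222 × 1.1964 × 0.92 = 40.971 N·m.

41.0 N·m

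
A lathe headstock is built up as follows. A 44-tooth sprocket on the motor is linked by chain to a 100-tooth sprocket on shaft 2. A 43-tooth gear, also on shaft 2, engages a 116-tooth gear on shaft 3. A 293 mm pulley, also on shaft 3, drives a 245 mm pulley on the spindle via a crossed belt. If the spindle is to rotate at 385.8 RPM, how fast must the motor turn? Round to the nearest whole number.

1978 RPM

Overall ratio R = 2.2727 × 2.6977 × 0.83618 = 5.1267.
Required input speed = output speed × R = 385.8 × 5.1267 = 1977.9 RPM.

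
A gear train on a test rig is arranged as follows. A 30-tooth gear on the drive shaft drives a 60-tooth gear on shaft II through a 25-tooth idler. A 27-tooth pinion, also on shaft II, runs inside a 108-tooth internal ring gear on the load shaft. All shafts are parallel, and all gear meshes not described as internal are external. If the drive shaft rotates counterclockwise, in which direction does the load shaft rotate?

counterclockwise

the drive shaft → shaft II: driver → idler → driven is 2 external meshes, 2 reversals → CCW.
shaft II → the load shaft: internal mesh, same direction → CCW.
2 reversals in total — an even number — so the load shaft turns the same way as the drive shaft.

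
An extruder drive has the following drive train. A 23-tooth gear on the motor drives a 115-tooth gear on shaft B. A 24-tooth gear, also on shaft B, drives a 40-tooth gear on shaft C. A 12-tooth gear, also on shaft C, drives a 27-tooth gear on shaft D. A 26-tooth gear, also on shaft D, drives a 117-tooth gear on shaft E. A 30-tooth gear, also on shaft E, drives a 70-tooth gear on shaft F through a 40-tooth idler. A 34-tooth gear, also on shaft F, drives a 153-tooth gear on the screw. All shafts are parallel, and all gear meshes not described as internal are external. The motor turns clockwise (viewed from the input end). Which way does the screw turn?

the motor → shaft B: external mesh, 1 reversal → CCW.
shaft B → shaft C: external mesh, 1 reversal → CW.
shaft C → shaft D: external mesh, 1 reversal → CCW.
shaft D → shaft E: external mesh, 1 reversal → CW.
shaft E → shaft F: driver → idler → driven is 2 external meshes, 2 reversals → CW.
shaft F → the screw: external mesh, 1 reversal → CCW.
7 reversals in total — an odd number — so the screw turns opposite to the motor.

counterclockwise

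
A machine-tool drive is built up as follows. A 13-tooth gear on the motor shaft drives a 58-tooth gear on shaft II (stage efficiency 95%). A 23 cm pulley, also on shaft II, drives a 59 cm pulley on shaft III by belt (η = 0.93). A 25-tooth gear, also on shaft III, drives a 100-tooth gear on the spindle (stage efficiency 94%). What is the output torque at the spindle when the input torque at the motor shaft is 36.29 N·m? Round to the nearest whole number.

gear mesh 58/13 = 4.4615 → τ = 36.29·4.4615·0.95 = 153.81 N·m
belt 59/23 = 2.5652 → τ = 153.81·2.5652·0.93 = 366.95 N·m
gear mesh 100/25 = 4 → τ = 366.95·4·0.94 = 1379.7 N·m

1380 N·m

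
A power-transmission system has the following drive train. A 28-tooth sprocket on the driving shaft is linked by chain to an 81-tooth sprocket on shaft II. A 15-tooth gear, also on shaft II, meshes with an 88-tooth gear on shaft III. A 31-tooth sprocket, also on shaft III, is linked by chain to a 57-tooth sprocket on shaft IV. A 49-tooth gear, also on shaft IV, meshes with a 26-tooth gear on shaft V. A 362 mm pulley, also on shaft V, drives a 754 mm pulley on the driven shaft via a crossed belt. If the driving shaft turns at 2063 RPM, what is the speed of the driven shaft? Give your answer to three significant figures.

Chain: ratio = 81/28 = 2.8929, so shaft II turns at 2063 / 2.8929 = 713.14 RPM.
Gear mesh: ratio = 88/15 = 5.8667, so shaft III turns at 713.14 / 5.8667 = 121.56 RPM.
Chain: ratio = 57/31 = 1.8387, so shaft IV turns at 121.56 / 1.8387 = 66.11 RPM.
Gear mesh: ratio = 26/49 = 0.53061, so shaft V turns at 66.11 / 0.53061 = 124.59 RPM.
Belt: ratio = 754/362 = 2.0829, so the driven shaft turns at 124.59 / 2.0829 = 59.817 RPM.

59.8 RPM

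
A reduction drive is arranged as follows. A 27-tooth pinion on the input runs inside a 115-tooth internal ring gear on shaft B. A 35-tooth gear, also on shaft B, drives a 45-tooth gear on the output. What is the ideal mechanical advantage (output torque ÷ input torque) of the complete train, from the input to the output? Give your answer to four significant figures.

Each stage contributes driven/driver: internal gear 115/27 = 4.2593, gear mesh 45/35 = 1.2857.
Overall: 4.2593 × 1.2857 = 5.4762.

5.476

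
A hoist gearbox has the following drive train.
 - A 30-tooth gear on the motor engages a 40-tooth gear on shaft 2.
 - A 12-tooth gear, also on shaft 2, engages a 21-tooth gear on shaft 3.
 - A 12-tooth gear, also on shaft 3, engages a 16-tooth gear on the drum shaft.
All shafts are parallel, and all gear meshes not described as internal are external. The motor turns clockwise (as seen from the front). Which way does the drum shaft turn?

counterclockwise

the motor → shaft 2: external mesh, 1 reversal → CCW.
shaft 2 → shaft 3: external mesh, 1 reversal → CW.
shaft 3 → the drum shaft: external mesh, 1 reversal → CCW.
3 reversals in total — an odd number — so the drum shaft turns opposite to the motor.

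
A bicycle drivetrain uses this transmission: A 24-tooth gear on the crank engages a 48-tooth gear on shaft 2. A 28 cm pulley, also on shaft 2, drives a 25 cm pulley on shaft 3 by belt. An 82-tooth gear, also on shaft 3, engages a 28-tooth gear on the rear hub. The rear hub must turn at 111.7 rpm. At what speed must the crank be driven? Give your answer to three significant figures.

68.1 rpm

Overall ratio R = 2 × 0.89286 × 0.34146 = 0.60976.
Required input speed = output speed × R = 111.7 × 0.60976 = 68.11 rpm.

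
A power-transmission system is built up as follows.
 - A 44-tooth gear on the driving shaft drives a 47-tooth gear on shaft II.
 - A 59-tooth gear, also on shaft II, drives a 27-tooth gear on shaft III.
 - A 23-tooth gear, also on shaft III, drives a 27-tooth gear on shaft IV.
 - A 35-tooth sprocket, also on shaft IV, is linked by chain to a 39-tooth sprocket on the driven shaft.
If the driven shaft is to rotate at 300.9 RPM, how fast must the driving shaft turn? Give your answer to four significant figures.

192.4 RPM

Overall ratio R = 1.0682 × 0.45763 × 1.1739 × 1.1143 = 0.63942.
Required input speed = output speed × R = 300.9 × 0.63942 = 192.4 RPM.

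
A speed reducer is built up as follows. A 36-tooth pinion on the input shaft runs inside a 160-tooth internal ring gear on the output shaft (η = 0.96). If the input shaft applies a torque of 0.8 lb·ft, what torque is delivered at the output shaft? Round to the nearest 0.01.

Internal gear: ratio = 160/36 = 4.4444; torque at the output shaft = 0.8 × 4.4444 × 0.96 = 3.4133 lb·ft.

3.41 lb·ft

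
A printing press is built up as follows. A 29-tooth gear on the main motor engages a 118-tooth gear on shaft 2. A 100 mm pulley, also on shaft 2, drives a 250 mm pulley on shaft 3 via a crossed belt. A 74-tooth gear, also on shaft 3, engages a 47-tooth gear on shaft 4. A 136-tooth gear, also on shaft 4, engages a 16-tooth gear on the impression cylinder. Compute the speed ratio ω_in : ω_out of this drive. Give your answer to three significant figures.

Each stage contributes driven/driver: gear mesh 118/29 = 4.069, belt 250/100 = 2.5, gear mesh 47/74 = 0.63514, gear mesh 16/136 = 0.11765.
Overall: 4.069 × 2.5 × 0.63514 × 0.11765 = 0.7601.

0.760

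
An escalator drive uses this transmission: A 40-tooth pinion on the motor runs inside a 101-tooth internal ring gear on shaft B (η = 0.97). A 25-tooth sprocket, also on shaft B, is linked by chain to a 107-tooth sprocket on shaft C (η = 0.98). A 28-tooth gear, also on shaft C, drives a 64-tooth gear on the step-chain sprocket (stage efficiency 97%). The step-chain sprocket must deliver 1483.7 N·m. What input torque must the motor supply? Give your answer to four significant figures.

Overall ratio R = 2.525 × 4.28 × 2.2857 = 24.702; overall efficiency η = 0.97 × 0.98 × 0.97 = 0.9221.
Input torque = output torque / (R × η) = 1483.7 / (24.702 × 0.9221) = 65.14 N·m.

65.14 N·m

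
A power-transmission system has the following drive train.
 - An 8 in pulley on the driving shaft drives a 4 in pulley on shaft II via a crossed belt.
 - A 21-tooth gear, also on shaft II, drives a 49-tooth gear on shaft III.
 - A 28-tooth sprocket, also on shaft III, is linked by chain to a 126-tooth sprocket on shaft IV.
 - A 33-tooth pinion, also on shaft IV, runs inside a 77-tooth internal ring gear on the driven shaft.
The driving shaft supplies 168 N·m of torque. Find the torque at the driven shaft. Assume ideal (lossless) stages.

After the belt (4/8): 168 × 0.5 = 84 N·m
After the gear mesh (49/21): 84 × 2.3333 = 196 N·m
After the chain (126/28): 196 × 4.5 = 882 N·m
After the internal gear (77/33): 882 × 2.3333 = 2058 N·m

2058 N·m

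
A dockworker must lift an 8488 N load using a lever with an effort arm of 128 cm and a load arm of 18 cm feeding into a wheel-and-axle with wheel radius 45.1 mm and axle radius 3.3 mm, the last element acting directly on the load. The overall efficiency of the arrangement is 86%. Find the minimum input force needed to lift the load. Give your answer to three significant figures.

Lever MA = effort arm / load arm = 128/18 = 7.1111.
Wheel-and-axle MA = R/r = 45.1/3.3 = 13.667.
Combined ideal MA = 7.1111 × 13.667 = 97.185.
Actual MA = 97.185 × 0.86 = 83.579.
Effort = load / actual MA = 8488 / 83.579 = 101.56 N.

102 N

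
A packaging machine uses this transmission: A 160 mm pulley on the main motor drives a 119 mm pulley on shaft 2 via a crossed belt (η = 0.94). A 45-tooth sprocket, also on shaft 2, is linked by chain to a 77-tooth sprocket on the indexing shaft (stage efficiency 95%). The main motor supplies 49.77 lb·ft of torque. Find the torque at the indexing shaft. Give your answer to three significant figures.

After the belt (119/160): 49.77 × 0.74375 × 0.94 = 34.795 lb·ft
After the chain (77/45): 34.795 × 1.7111 × 0.95 = 56.562 lb·ft

56.6 lb·ft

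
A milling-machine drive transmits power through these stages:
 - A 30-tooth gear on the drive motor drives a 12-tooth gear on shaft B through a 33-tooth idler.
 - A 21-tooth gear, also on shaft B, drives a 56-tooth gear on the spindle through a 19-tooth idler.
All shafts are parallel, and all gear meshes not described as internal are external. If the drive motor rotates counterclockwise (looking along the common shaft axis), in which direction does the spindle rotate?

counterclockwise

the drive motor → shaft B: driver → idler → driven is 2 external meshes, 2 reversals → CCW.
shaft B → the spindle: driver → idler → driven is 2 external meshes, 2 reversals → CCW.
4 reversals in total — an even number — so the spindle turns the same way as the drive motor.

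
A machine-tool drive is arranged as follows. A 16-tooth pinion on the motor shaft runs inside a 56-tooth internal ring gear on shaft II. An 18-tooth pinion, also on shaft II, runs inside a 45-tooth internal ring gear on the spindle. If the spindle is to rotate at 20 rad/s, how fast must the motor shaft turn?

Overall ratio R = 3.5 × 2.5 = 8.75.
Required input speed = output speed × R = 20 × 8.75 = 175 rad/s.

175 rad/s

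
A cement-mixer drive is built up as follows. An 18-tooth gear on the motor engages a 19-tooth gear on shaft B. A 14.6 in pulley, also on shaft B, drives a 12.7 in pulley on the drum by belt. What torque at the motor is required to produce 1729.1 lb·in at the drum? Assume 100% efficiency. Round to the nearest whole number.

1883 lb·in

Overall ratio R = 1.0556 × 0.86986 = 0.91819.
Input torque = output torque / R = 1729.1 / 0.91819 = 1883.2 lb·in.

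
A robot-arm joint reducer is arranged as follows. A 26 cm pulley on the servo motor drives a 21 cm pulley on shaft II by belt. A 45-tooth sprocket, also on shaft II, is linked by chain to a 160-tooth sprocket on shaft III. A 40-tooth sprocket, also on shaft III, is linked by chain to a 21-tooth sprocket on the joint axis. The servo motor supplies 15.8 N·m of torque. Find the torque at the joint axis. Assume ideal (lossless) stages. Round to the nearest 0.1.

23.8 N·m

belt 21/26 = 0.80769 → τ = 15.8·0.80769 = 12.762 N·m
chain 160/45 = 3.5556 → τ = 12.762·3.5556 = 45.374 N·m
chain 21/40 = 0.525 → τ = 45.374·0.525 = 23.822 N·m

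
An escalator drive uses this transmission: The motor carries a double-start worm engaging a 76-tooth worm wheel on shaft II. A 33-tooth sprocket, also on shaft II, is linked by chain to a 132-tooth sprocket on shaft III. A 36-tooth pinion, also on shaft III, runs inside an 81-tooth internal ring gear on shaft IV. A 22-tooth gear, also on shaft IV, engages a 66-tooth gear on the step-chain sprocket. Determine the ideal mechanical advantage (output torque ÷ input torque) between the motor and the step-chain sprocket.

1026

Each stage contributes driven/driver: worm 76/2 = 38, chain 132/33 = 4, internal gear 81/36 = 2.25, gear mesh 66/22 = 3.
Overall: 38 × 4 × 2.25 × 3 = 1026.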